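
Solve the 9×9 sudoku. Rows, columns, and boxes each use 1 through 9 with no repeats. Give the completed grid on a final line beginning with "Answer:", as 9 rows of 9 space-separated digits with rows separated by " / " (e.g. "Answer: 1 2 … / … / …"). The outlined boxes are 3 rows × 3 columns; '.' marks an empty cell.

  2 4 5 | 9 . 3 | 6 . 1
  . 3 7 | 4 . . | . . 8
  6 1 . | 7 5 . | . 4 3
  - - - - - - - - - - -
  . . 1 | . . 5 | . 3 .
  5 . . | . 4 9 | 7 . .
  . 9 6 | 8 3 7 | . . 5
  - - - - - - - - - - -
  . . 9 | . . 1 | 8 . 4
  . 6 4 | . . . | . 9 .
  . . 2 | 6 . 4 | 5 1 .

Step 1. [r4c4∈{2}] only 2 remains possible at r4c4, so r4c4=2.
Step 2. [r6c8∈{2}] only 2 remains possible at r6c8, so r6c8=2.
Step 3. [r9c9∈{7}] r9c9's peers cover all but 7. So r9c9=7.
Step 4. [r9c2∈{8}] only 8 remains possible at r9c2 ⇒ r9c2=8.
Step 5. [r7c5∈{2,7}] across row 7, 2 lands solely at r7c5, so r7c5=2.
Step 6. [r3c7∈{2,9}] row 3 places 9 nowhere but r3c7, so r3c7=9.
Step 7. [r8c7∈{2,3}] in col 7, 3 fits only at r8c7. So r8c7=3.
Step 8. [r4c1∈{4,7,8}] across row 4, 8 lands solely at r4c1. So r4c1=8.
Step 9. [r4c5∈{6}] r4c5's peers cover all but 6 ⇒ r4c5=6.
Step 10. [r8c6∈{8}] nothing but 8 survives at r8c6, so r8c6=8.
Step 11. [r7c4∈{3,5}] across col 4, 3 lands solely at r7c4. So r7c4=3.
Step 12. [r7c1∈{7}] nothing but 7 survives at r7c1 ⇒ r7c1=7.
Step 13. [r6c1∈{4}] r6c1 has the single candidate 4, so r6c1=4.
Step 14. [r7c8∈{6}] r7c8's peers cover all but 6. So r7c8=6.
Step 15. [r2c7∈{2}] nothing but 2 survives at r2c7, so r2c7=2.
Step 16. [r4c2∈{7}] r4c2 has the single candidate 7. So r4c2=7.
Step 17. [r2c1∈{9}] r2c1's peers cover all but 9, so r2c1=9.
Step 18. [r5c3∈{3}] only 3 remains possible at r5c3. So r5c3=3.
Step 19. [r5c2∈{2}] r5c2 is down to just 2 ⇒ r5c2=2.
Step 20. [r1c8∈{7}] r1c8's peers cover all but 7 ⇒ r1c8=7.
Step 21. [r8c1∈{1}] nothing but 1 survives at r8c1, so r8c1=1.
Step 22. [r2c5∈{1}] r2c5 is down to just 1 ⇒ r2c5=1.
Step 23. [r5c4∈{1}] r5c4's peers cover all but 1, so r5c4=1.
Step 24. [r5c8∈{8}] r5c8's peers cover all but 8. So r5c8=8.
Step 25. [r3c3∈{8}] r3c3 has the single candidate 8, so r3c3=8.
Step 26. [r3c6∈{2}] only 2 remains possible at r3c6, so r3c6=2.
Step 27. [r6c7∈{1}] only 1 remains possible at r6c7 ⇒ r6c7=1.
Step 28. [r4c9∈{9}] r4c9 is down to just 9 ⇒ r4c9=9.
Step 29. [r4c7∈{4}] nothing but 4 survives at r4c7 ⇒ r4c7=4.
Step 30. [r9c5∈{9}] r9c5 is down to just 9, so r9c5=9.
Step 31. [r5c9∈{6}] nothing but 6 survives at r5c9, so r5c9=6.
Step 32. [r8c9∈{2}] r8c9 has the single candidate 2, so r8c9=2.
Step 33. [r9c1∈{3}] r9c1 has the single candidate 3, so r9c1=3.
Step 34. [r2c8∈{5}] r2c8 has the single candidate 5 ⇒ r2c8=5.
Step 35. [r8c5∈{7}] r8c5's peers cover all but 7 ⇒ r8c5=7.
Step 36. [r7c2∈{5}] only 5 remains possible at r7c2, so r7c2=5.
Step 37. [r8c4∈{5}] only 5 remains possible at r8c4, so r8c4=5.
Step 38. [r2c6∈{6}] r2c6 has the single candidate 6, so r2c6=6.
Step 39. [r1c5∈{8}] nothing but 8 survives at r1c5, so r1c5=8.

Answer: 2 4 5 9 8 3 6 7 1 / 9 3 7 4 1 6 2 5 8 / 6 1 8 7 5 2 9 4 3 / 8 7 1 2 6 5 4 3 9 / 5 2 3 1 4 9 7 8 6 / 4 9 6 8 3 7 1 2 5 / 7 5 9 3 2 1 8 6 4 / 1 6 4 5 7 8 3 9 2 / 3 8 2 6 9 4 5 1 7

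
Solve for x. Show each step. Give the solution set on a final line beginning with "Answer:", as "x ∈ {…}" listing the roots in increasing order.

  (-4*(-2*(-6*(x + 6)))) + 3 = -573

Step 1. [(-4*(-2*(-6*(x + 6)))) + 3 = -573] the outer +3 inverts by subtracting 3. So sub: -4*(-2*(-6*(x + 6))) = -576.
Step 2. [-4*(-2*(-6*(x + 6))) = -576] LHS = -4·(…); ÷-4 both sides ⇒ div: -2*(-6*(x + 6)) = 144.
Step 3. [-2*(-6*(x + 6)) = 144] divide by the outer -2, so div: -6*(x + 6) = -72.
Step 4. [-6*(x + 6) = -72] -6·(inner) — divide through by -6 ⇒ div: x + 6 = 12.
Step 5. [x + 6 = 12] subtract 6: x sits inside (… + 6). So sub: x = 6.

Answer: x ∈ {6}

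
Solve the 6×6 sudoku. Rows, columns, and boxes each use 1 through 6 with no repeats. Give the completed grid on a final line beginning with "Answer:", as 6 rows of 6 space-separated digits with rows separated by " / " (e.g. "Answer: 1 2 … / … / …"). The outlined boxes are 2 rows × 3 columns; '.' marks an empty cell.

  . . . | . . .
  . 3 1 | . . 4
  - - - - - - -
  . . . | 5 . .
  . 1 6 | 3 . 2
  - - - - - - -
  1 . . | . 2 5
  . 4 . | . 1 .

Step 1. [r1c2∈{2,5,6}] r1c2 is the only open cell in col 2 admitting 5. So r1c2=5.
Step 2. [r6c4∈{6}] r6c4 has the single candidate 6 ⇒ r6c4=6.
Step 3. [r6c3∈{2,3,5}] across col 3, 5 lands solely at r6c3, so r6c3=5.
Step 4. [r6c1∈{2,3}] row 6 places 2 nowhere but r6c1. So r6c1=2.
Step 5. [r1c3∈{2,4}] box 1 places 2 nowhere but r1c3 ⇒ r1c3=2.
Step 6. [r3c3∈{3,4}] across col 3, 4 lands solely at r3c3, so r3c3=4.
Step 7. [r3c5∈{6}] r3c5 is down to just 6 ⇒ r3c5=6.
Step 8. [r1c6∈{1,3,6}] across col 6, 6 lands solely at r1c6. So r1c6=6.
Step 9. [r5c4∈{4}] r5c4 is down to just 4, so r5c4=4.
Step 10. [r6c6∈{3}] r6c6's peers cover all but 3, so r6c6=3.
Step 11. [r5c3∈{3}] r5c3's peers cover all but 3, so r5c3=3.
Step 12. [r2c4∈{2}] r2c4's peers cover all but 2 ⇒ r2c4=2.
Step 13. [r5c2∈{6}] nothing but 6 survives at r5c2 ⇒ r5c2=6.
Step 14. [r4c1∈{5}] r4c1 is down to just 5, so r4c1=5.
Step 15. [r3c1∈{3}] r3c1 is down to just 3 ⇒ r3c1=3.
Step 16. [r1c1∈{4}] r1c1's peers cover all but 4 ⇒ r1c1=4.
Step 17. [r1c4∈{1}] r1c4 has the single candidate 1 ⇒ r1c4=1.
Step 18. [r2c5∈{5}] r2c5 has the single candidate 5. So r2c5=5.
Step 19. [r3c2∈{2}] r3c2 is down to just 2, so r3c2=2.
Step 20. [r1c5∈{3}] only 3 remains possible at r1c5. So r1c5=3.
Step 21. [r3c6∈{1}] r3c6 has the single candidate 1 ⇒ r3c6=1.
Step 22. [r2c1∈{6}] only 6 remains possible at r2c1. So r2c1=6.
Step 23. [r4c5∈{4}] r4c5's peers cover all but 4 ⇒ r4c5=4.

Answer: 4 5 2 1 3 6 / 6 3 1 2 5 4 / 3 2 4 5 6 1 / 5 1 6 3 4 2 / 1 6 3 4 2 5 / 2 4 5 6 1 3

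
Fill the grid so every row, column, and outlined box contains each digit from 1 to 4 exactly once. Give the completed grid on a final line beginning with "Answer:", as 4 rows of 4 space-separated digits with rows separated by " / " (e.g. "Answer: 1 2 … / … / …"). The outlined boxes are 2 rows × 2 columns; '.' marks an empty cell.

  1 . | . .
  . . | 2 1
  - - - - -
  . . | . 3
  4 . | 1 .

Step 1. [r1c2∈{2,3,4}] 2 has one home in row 1: r1c2, so r1c2=2.
Step 2. [r3c3∈{4}] only 4 remains possible at r3c3, so r3c3=4.
Step 3. [r2c2∈{3,4}] row 2 places 4 nowhere but r2c2 ⇒ r2c2=4.
Step 4. [r4c2∈{3}] only 3 remains possible at r4c2. So r4c2=3.
Step 5. [r1c3∈{3}] only 3 remains possible at r1c3. So r1c3=3.
Step 6. [r3c1∈{2}] only 2 remains possible at r3c1, so r3c1=2.
Step 7. [r4c4∈{2}] r4c4 has the single candidate 2. So r4c4=2.
Step 8. [r1c4∈{4}] only 4 remains possible at r1c4 ⇒ r1c4=4.
Step 9. [r3c2∈{1}] r3c2's peers cover all but 1. So r3c2=1.
Step 10. [r2c1∈{3}] r2c1 is down to just 3. So r2c1=3.

Answer: 1 2 3 4 / 3 4 2 1 / 2 1 4 3 / 4 3 1 2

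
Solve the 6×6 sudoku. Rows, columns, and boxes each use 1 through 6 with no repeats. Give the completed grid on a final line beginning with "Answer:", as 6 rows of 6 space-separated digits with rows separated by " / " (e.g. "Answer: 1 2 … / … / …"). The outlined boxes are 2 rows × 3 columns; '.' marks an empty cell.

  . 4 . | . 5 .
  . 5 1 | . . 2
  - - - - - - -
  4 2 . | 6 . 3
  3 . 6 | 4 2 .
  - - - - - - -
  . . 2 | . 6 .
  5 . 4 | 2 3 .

Step 1. [r6c6∈{1}] nothing but 1 survives at r6c6 ⇒ r6c6=1.
Step 2. [r5c6∈{4,5}] row 5 places 4 nowhere but r5c6. So r5c6=4.
Step 3. [r1c3∈{3}] nothing but 3 survives at r1c3 ⇒ r1c3=3.
Step 4. [r5c2∈{1,3}] r5c2 is the only open cell in row 5 admitting 3. So r5c2=3.
Step 5. [r2c1∈{6}] r2c1's peers cover all but 6 ⇒ r2c1=6.
Step 6. [r5c4∈{5}] r5c4's peers cover all but 5. So r5c4=5.
Step 7. [r2c5∈{4}] r2c5 has the single candidate 4. So r2c5=4.
Step 8. [r5c1∈{1}] r5c1's peers cover all but 1, so r5c1=1.
Step 9. [r4c2∈{1}] r4c2 has the single candidate 1. So r4c2=1.
Step 10. [r1c1∈{2}] r1c1 is down to just 2, so r1c1=2.
Step 11. [r3c5∈{1}] r3c5's peers cover all but 1. So r3c5=1.
Step 12. [r2c4∈{3}] nothing but 3 survives at r2c4, so r2c4=3.
Step 13. [r4c6∈{5}] r4c6 is down to just 5, so r4c6=5.
Step 14. [r1c4∈{1}] r1c4 is down to just 1 ⇒ r1c4=1.
Step 15. [r3c3∈{5}] only 5 remains possible at r3c3. So r3c3=5.
Step 16. [r6c2∈{6}] r6c2 is down to just 6. So r6c2=6.
Step 17. [r1c6∈{6}] nothing but 6 survives at r1c6, so r1c6=6.

Answer: 2 4 3 1 5 6 / 6 5 1 3 4 2 / 4 2 5 6 1 3 / 3 1 6 4 2 5 / 1 3 2 5 6 4 / 5 6 4 2 3 1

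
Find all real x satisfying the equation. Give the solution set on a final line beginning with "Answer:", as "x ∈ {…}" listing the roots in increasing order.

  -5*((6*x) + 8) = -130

Step 1. [-5*((6*x) + 8) = -130] -5 out front; divide by -5, so div: (6*x) + 8 = 26.
Step 2. [(6*x) + 8 = 26] the outer +8 inverts by subtracting 8. So sub: 6*x = 18.
Step 3. [6*x = 18] 6 out front; divide by 6 ⇒ div: x = 3.

Answer: x ∈ {3}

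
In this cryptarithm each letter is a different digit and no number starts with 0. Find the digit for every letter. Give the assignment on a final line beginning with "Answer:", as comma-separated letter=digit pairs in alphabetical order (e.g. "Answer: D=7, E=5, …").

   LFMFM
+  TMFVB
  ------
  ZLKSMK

Step 1. [col 1: M + B ≡ K (mod 10)] no forcing yet in column 1 (carry-in 0); M=8 is free and consistent — try it, so M=8.
Step 2. [Z] Z is the leading digit of a 6-digit sum of two 5-digit numbers; the final carry is exactly 1 ⇒ Z=1.
Step 3. [col 1: M + B ≡ K (mod 10)] column 1 (M + B ≡ K (mod 10), carry-in 0) doesn't pin B yet; pick B=6 and continue ⇒ B=6.
Step 4. [col 1: M + B ≡ K (mod 10)] from column 1 (M=8, B=6, carry-in 0, digits 1,6,8 already taken and all letters distinct): K must equal 4, so K=4.
Step 5. [col 2: F + V ≡ M (mod 10)] F=5 is one option consistent with column 2 (F + V ≡ M (mod 10), carry-in 1) — take it, so F=5.
Step 6. [col 2: F + V ≡ M (mod 10)] column 2: given F=5, M=8, carry-in 1, and digits 1,4,5,6,8 already taken and all letters distinct, F+V≡M (mod 10) forces V=2. So V=2.
Step 7. [col 3: M + F ≡ S (mod 10)] column 3 reads M+F+carry(0)=S with M=8, F=5; with digits 1,2,4,5,6,8 already taken and all letters distinct, the only value for S is 3. So S=3.
Step 8. [col 5: L + T ≡ L (mod 10)] column 5: given nothing yet, carry-in 1, and digits 1,2,3,4,5,6,8 already taken and all letters distinct, L+T≡L (mod 10) forces T=9. So T=9.
Step 9. [col 5: L + T ≡ L (mod 10)] L=7 is one option consistent with column 5 (L + T ≡ L (mod 10), carry-in 1) — take it. So L=7.

Answer: B=6, F=5, K=4, L=7, M=8, S=3, T=9, V=2, Z=1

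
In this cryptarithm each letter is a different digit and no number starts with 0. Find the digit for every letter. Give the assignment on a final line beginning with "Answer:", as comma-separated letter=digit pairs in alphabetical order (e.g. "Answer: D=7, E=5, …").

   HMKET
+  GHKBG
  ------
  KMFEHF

Step 1. [K] adding two 5-digit numbers gives at most 5+1 digits, and here it does — K is that final carry and must be 1. So K=1.
Step 2. [col 1: T + G ≡ F (mod 10)] column 1 (T + G ≡ F (mod 10), carry-in 0) doesn't pin G yet; pick G=8 and continue. So G=8.
Step 3. [col 1: T + G ≡ F (mod 10)] several values work for T in column 1 (T + G ≡ F (mod 10), carry-in 0); try T=5 ⇒ T=5.
Step 4. [col 1: T + G ≡ F (mod 10)] from column 1 (T=5, G=8, carry-in 0, digits 1,5,8 already taken and all letters distinct): F must equal 3, so F=3.
Step 5. [col 2: E + B ≡ H (mod 10)] column 2 (E + B ≡ H (mod 10), carry-in 1) doesn't pin B yet; pick B=4 and continue. So B=4.
Step 6. [col 2: E + B ≡ H (mod 10)] no forcing yet in column 2 (carry-in 1); H=7 is free and consistent — try it. So H=7.
Step 7. [col 2: E + B ≡ H (mod 10)] in column 2 we have E+B≡H with carry-in 1; given B=4, H=7 and digits 1,3,4,5,7,8 already taken and all letters distinct, that pins E to 2. So E=2.
Step 8. [col 4: M + H ≡ F (mod 10)] from column 4 (H=7, F=3, carry-in 0, digits 1,2,3,4,5,7,8 already taken and all letters distinct): M must equal 6 ⇒ M=6.

Answer: B=4, E=2, F=3, G=8, H=7, K=1, M=6, T=5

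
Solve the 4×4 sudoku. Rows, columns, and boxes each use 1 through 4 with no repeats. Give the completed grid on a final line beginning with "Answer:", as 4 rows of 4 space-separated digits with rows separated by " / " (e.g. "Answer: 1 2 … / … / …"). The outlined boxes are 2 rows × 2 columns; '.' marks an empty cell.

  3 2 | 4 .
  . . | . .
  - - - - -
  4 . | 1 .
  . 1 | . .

Step 1. [r3c4∈{2,3}] in row 3, 2 fits only at r3c4. So r3c4=2.
Step 2. [r4c3∈{3}] r4c3's peers cover all but 3 ⇒ r4c3=3.
Step 3. [r1c4∈{1}] only 1 remains possible at r1c4, so r1c4=1.
Step 4. [r2c1∈{1}] r2c1's peers cover all but 1 ⇒ r2c1=1.
Step 5. [r4c4∈{4}] r4c4 has the single candidate 4. So r4c4=4.
Step 6. [r2c3∈{2}] r2c3's peers cover all but 2 ⇒ r2c3=2.
Step 7. [r4c1∈{2}] r4c1 has the single candidate 2. So r4c1=2.
Step 8. [r3c2∈{3}] r3c2 is down to just 3. So r3c2=3.
Step 9. [r2c2∈{4}] r2c2 is down to just 4, so r2c2=4.
Step 10. [r2c4∈{3}] r2c4's peers cover all but 3, so r2c4=3.

Answer: 3 2 4 1 / 1 4 2 3 / 4 3 1 2 / 2 1 3 4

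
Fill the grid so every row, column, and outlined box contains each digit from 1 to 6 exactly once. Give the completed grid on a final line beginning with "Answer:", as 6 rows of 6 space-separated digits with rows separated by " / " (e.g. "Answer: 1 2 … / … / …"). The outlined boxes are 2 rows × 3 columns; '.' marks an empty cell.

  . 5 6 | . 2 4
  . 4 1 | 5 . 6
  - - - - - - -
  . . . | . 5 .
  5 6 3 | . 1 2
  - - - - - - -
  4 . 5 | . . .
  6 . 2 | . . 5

Step 1. [r5c6∈{1,3}] col 6 places 1 nowhere but r5c6. So r5c6=1.
Step 2. [r2c5∈{3}] r2c5's peers cover all but 3, so r2c5=3.
Step 3. [r3c4∈{3,4,6}] r3c4 is the only open cell in row 3 admitting 6, so r3c4=6.
Step 4. [r5c2∈{3}] only 3 remains possible at r5c2, so r5c2=3.
Step 5. [r3c1∈{1,2}] r3c1 is the only open cell in col 1 admitting 1. So r3c1=1.
Step 6. [r4c4∈{4}] only 4 remains possible at r4c4, so r4c4=4.
Step 7. [r6c4∈{3}] only 3 remains possible at r6c4, so r6c4=3.
Step 8. [r3c6∈{3}] nothing but 3 survives at r3c6 ⇒ r3c6=3.
Step 9. [r6c5∈{4}] r6c5 is down to just 4. So r6c5=4.
Step 10. [r2c1∈{2}] nothing but 2 survives at r2c1 ⇒ r2c1=2.
Step 11. [r3c2∈{2}] nothing but 2 survives at r3c2 ⇒ r3c2=2.
Step 12. [r6c2∈{1}] nothing but 1 survives at r6c2. So r6c2=1.
Step 13. [r5c4∈{2}] r5c4 has the single candidate 2 ⇒ r5c4=2.
Step 14. [r3c3∈{4}] nothing but 4 survives at r3c3 ⇒ r3c3=4.
Step 15. [r1c4∈{1}] only 1 remains possible at r1c4. So r1c4=1.
Step 16. [r1c1∈{3}] r1c1 is down to just 3 ⇒ r1c1=3.
Step 17. [r5c5∈{6}] r5c5 is down to just 6 ⇒ r5c5=6.

Answer: 3 5 6 1 2 4 / 2 4 1 5 3 6 / 1 2 4 6 5 3 / 5 6 3 4 1 2 / 4 3 5 2 6 1 / 6 1 2 3 4 5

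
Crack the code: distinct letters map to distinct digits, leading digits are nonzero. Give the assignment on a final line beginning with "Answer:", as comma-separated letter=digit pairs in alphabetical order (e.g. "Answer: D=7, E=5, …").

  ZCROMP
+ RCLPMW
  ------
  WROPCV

Step 1. [col 1: P + W ≡ V (mod 10)] several values work for P in column 1 (P + W ≡ V (mod 10), carry-in 0); try P=7. So P=7.
Step 2. [col 1: P + W ≡ V (mod 10)] column 1 (P + W ≡ V (mod 10), carry-in 0) doesn't pin W yet; pick W=6 and continue, so W=6.
Step 3. [col 1: P + W ≡ V (mod 10)] from column 1 (P=7, W=6, carry-in 0, digits 6,7 already taken and all letters distinct): V must equal 3 ⇒ V=3.
Step 4. [col 2: M + M ≡ C (mod 10)] no forcing yet in column 2 (carry-in 1); C=5 is free and consistent — try it. So C=5.
Step 5. [col 2: M + M ≡ C (mod 10)] column 2 reads M+M+carry(1)=C with C=5; with digits 3,5,6,7 already taken and all letters distinct, the only value for M is 2 ⇒ M=2.
Step 6. [col 3: O + P ≡ P (mod 10)] from column 3 (P=7, carry-in 0, digits 2,3,5,6,7 already taken and all letters distinct): O must equal 0. So O=0.
Step 7. [col 4: R + L ≡ O (mod 10)] several values work for L in column 4 (R + L ≡ O (mod 10), carry-in 0); try L=9 ⇒ L=9.
Step 8. [col 4: R + L ≡ O (mod 10)] from column 4 (L=9, O=0, carry-in 0, digits 0,2,3,5,6,7,9 already taken and all letters distinct): R must equal 1 ⇒ R=1.
Step 9. [col 6: Z + R ≡ W (mod 10)] in column 6 we have Z+R≡W with carry-in 1; given R=1, W=6 and digits 0,1,2,3,5,6,7,9 already taken and all letters distinct, that pins Z to 4, so Z=4.

Answer: C=5, L=9, M=2, O=0, P=7, R=1, V=3, W=6, Z=4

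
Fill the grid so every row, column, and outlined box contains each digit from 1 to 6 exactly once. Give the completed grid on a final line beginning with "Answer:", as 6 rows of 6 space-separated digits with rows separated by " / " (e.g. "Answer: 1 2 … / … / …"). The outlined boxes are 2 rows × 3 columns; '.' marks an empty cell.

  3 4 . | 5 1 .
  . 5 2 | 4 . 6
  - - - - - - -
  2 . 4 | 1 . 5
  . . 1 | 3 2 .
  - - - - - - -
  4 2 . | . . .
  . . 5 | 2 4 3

Step 1. [r4c2∈{6}] only 6 remains possible at r4c2. So r4c2=6.
Step 2. [r5c4∈{6}] r5c4 is down to just 6, so r5c4=6.
Step 3. [r2c1∈{1}] r2c1 has the single candidate 1 ⇒ r2c1=1.
Step 4. [r3c5∈{6}] r3c5 is down to just 6. So r3c5=6.
Step 5. [r2c5∈{3}] r2c5 has the single candidate 3, so r2c5=3.
Step 6. [r5c5∈{5}] r5c5 has the single candidate 5. So r5c5=5.
Step 7. [r6c2∈{1}] r6c2's peers cover all but 1. So r6c2=1.
Step 8. [r4c1∈{5}] r4c1's peers cover all but 5 ⇒ r4c1=5.
Step 9. [r1c6∈{2}] only 2 remains possible at r1c6 ⇒ r1c6=2.
Step 10. [r5c3∈{3}] nothing but 3 survives at r5c3 ⇒ r5c3=3.
Step 11. [r4c6∈{4}] nothing but 4 survives at r4c6. So r4c6=4.
Step 12. [r1c3∈{6}] only 6 remains possible at r1c3, so r1c3=6.
Step 13. [r6c1∈{6}] r6c1 is down to just 6 ⇒ r6c1=6.
Step 14. [r5c6∈{1}] r5c6 has the single candidate 1. So r5c6=1.
Step 15. [r3c2∈{3}] r3c2 is down to just 3 ⇒ r3c2=3.

Answer: 3 4 6 5 1 2 / 1 5 2 4 3 6 / 2 3 4 1 6 5 / 5 6 1 3 2 4 / 4 2 3 6 5 1 / 6 1 5 2 4 3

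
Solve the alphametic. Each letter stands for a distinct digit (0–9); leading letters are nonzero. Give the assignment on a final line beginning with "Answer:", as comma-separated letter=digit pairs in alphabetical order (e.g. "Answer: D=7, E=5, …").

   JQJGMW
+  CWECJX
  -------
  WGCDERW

Step 1. [col 1: W + X ≡ W (mod 10)] column 1: given nothing yet, carry-in 0, and all letters distinct, none taken yet, W+X≡W (mod 10) forces X=0, so X=0.
Step 2. [col 1: W + X ≡ W (mod 10)] several values work for W in column 1 (W + X ≡ W (mod 10), carry-in 0); try W=1 ⇒ W=1.
Step 3. [col 2: M + J ≡ R (mod 10)] M=6 is one option consistent with column 2 (M + J ≡ R (mod 10), carry-in 0) — take it ⇒ M=6.
Step 4. [col 2: M + J ≡ R (mod 10)] R=5 is one option consistent with column 2 (M + J ≡ R (mod 10), carry-in 0) — take it, so R=5.
Step 5. [col 2: M + J ≡ R (mod 10)] in column 2 we have M+J≡R with carry-in 0; given M=6, R=5 and digits 0,1,5,6 already taken and all letters distinct, that pins J to 9 ⇒ J=9.
Step 6. [col 3: G + C ≡ E (mod 10)] several values work for E in column 3 (G + C ≡ E (mod 10), carry-in 1); try E=8 ⇒ E=8.
Step 7. [col 3: G + C ≡ E (mod 10)] several values work for C in column 3 (G + C ≡ E (mod 10), carry-in 1); try C=4, so C=4.
Step 8. [col 3: G + C ≡ E (mod 10)] in column 3 we have G+C≡E with carry-in 1; given C=4, E=8 and digits 0,1,4,5,6,8,9 already taken and all letters distinct, that pins G to 3, so G=3.
Step 9. [col 4: J + E ≡ D (mod 10)] column 4 reads J+E+carry(0)=D with J=9, E=8; with digits 0,1,3,4,5,6,8,9 already taken and all letters distinct, the only value for D is 7. So D=7.
Step 10. [col 5: Q + W ≡ C (mod 10)] column 5 reads Q+W+carry(1)=C with W=1, C=4; with digits 0,1,3,4,5,6,7,8,9 already taken and all letters distinct, the only value for Q is 2 ⇒ Q=2.

Answer: C=4, D=7, E=8, G=3, J=9, M=6, Q=2, R=5, W=1, X=0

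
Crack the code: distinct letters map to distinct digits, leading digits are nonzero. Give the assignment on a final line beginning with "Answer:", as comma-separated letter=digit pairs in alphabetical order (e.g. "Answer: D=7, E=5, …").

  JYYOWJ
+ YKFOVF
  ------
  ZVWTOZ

Step 1. [col 1: J + F ≡ Z (mod 10)] several values work for F in column 1 (J + F ≡ Z (mod 10), carry-in 0); try F=3. So F=3.
Step 2. [col 1: J + F ≡ Z (mod 10)] no forcing yet in column 1 (carry-in 0); J=5 is free and consistent — try it. So J=5.
Step 3. [col 1: J + F ≡ Z (mod 10)] from column 1 (J=5, F=3, carry-in 0, digits 3,5 already taken and all letters distinct): Z must equal 8. So Z=8.
Step 4. [col 2: W + V ≡ O (mod 10)] O=7 is one option consistent with column 2 (W + V ≡ O (mod 10), carry-in 0) — take it ⇒ O=7.
Step 5. [col 2: W + V ≡ O (mod 10)] no forcing yet in column 2 (carry-in 0); W=6 is free and consistent — try it, so W=6.
Step 6. [col 2: W + V ≡ O (mod 10)] column 2 reads W+V+carry(0)=O with W=6, O=7; with digits 3,5,6,7,8 already taken and all letters distinct, the only value for V is 1 ⇒ V=1.
Step 7. [col 3: O + O ≡ T (mod 10)] in column 3 we have O+O≡T with carry-in 0; given O=7 and digits 1,3,5,6,7,8 already taken and all letters distinct, that pins T to 4 ⇒ T=4.
Step 8. [col 4: Y + F ≡ W (mod 10)] in column 4 we have Y+F≡W with carry-in 1; given F=3, W=6 and digits 1,3,4,5,6,7,8 already taken and all letters distinct, that pins Y to 2, so Y=2.
Step 9. [col 5: Y + K ≡ V (mod 10)] column 5: given Y=2, V=1, carry-in 0, and digits 1,2,3,4,5,6,7,8 already taken and all letters distinct, Y+K≡V (mod 10) forces K=9, so K=9.

Answer: F=3, J=5, K=9, O=7, T=4, V=1, W=6, Y=2, Z=8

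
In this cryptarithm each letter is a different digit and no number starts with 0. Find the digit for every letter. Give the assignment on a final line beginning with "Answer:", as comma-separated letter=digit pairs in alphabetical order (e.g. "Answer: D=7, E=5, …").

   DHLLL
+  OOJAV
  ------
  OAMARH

Step 1. [col 1: L + V ≡ H (mod 10)] several values work for V in column 1 (L + V ≡ H (mod 10), carry-in 0); try V=5. So V=5.
Step 2. [O] the sum has 6 digits but both addends have 5; that extra leading digit O is the final carry, namely 1, so O=1.
Step 3. [col 1: L + V ≡ H (mod 10)] column 1 (L + V ≡ H (mod 10), carry-in 0) doesn't pin H yet; pick H=2 and continue, so H=2.
Step 4. [col 1: L + V ≡ H (mod 10)] in column 1 we have L+V≡H with carry-in 0; given V=5, H=2 and digits 1,2,5 already taken and all letters distinct, that pins L to 7 ⇒ L=7.
Step 5. [col 2: L + A ≡ R (mod 10)] A=0 is one option consistent with column 2 (L + A ≡ R (mod 10), carry-in 1) — take it, so A=0.
Step 6. [col 2: L + A ≡ R (mod 10)] in column 2 we have L+A≡R with carry-in 1; given L=7, A=0 and digits 0,1,2,5,7 already taken and all letters distinct, that pins R to 8, so R=8.
Step 7. [col 3: L + J ≡ A (mod 10)] in column 3 we have L+J≡A with carry-in 0; given L=7, A=0 and digits 0,1,2,5,7,8 already taken and all letters distinct, that pins J to 3 ⇒ J=3.
Step 8. [col 4: H + O ≡ M (mod 10)] from column 4 (H=2, O=1, carry-in 1, digits 0,1,2,3,5,7,8 already taken and all letters distinct): M must equal 4 ⇒ M=4.
Step 9. [col 5: D + O ≡ A (mod 10)] in column 5 we have D+O≡A with carry-in 0; given O=1, A=0 and digits 0,1,2,3,4,5,7,8 already taken and all letters distinct, that pins D to 9 ⇒ D=9.

Answer: A=0, D=9, H=2, J=3, L=7, M=4, O=1, R=8, V=5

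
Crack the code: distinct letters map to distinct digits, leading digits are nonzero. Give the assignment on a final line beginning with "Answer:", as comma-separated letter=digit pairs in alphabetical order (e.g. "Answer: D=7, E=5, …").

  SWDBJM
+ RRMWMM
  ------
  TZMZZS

Step 1. [col 1: M + M ≡ S (mod 10)] column 1 (M + M ≡ S (mod 10), carry-in 0) doesn't pin S yet; pick S=6 and continue ⇒ S=6.
Step 2. [col 1: M + M ≡ S (mod 10)] M=8 is one option consistent with column 1 (M + M ≡ S (mod 10), carry-in 0) — take it. So M=8.
Step 3. [col 2: J + M ≡ Z (mod 10)] J=5 is one option consistent with column 2 (J + M ≡ Z (mod 10), carry-in 1) — take it, so J=5.
Step 4. [col 2: J + M ≡ Z (mod 10)] column 2 reads J+M+carry(1)=Z with J=5, M=8; with digits 5,6,8 already taken and all letters distinct, the only value for Z is 4. So Z=4.
Step 5. [col 3: B + W ≡ Z (mod 10)] column 3 (B + W ≡ Z (mod 10), carry-in 1) doesn't pin W yet; pick W=1 and continue, so W=1.
Step 6. [col 3: B + W ≡ Z (mod 10)] in column 3 we have B+W≡Z with carry-in 1; given W=1, Z=4 and digits 1,4,5,6,8 already taken and all letters distinct, that pins B to 2 ⇒ B=2.
Step 7. [col 4: D + M ≡ M (mod 10)] in column 4 we have D+M≡M with carry-in 0; given M=8 and digits 1,2,4,5,6,8 already taken and all letters distinct, that pins D to 0. So D=0.
Step 8. [col 5: W + R ≡ Z (mod 10)] in column 5 we have W+R≡Z with carry-in 0; given W=1, Z=4 and digits 0,1,2,4,5,6,8 already taken and all letters distinct, that pins R to 3, so R=3.
Step 9. [col 6: S + R ≡ T (mod 10)] in column 6 we have S+R≡T with carry-in 0; given S=6, R=3 and digits 0,1,2,3,4,5,6,8 already taken and all letters distinct, that pins T to 9 ⇒ T=9.

Answer: B=2, D=0, J=5, M=8, R=3, S=6, T=9, W=1, Z=4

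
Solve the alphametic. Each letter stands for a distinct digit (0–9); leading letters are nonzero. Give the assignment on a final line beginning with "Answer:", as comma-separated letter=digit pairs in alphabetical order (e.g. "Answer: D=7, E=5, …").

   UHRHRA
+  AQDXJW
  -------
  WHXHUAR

Step 1. [col 1: A + W ≡ R (mod 10)] several values work for A in column 1 (A + W ≡ R (mod 10), carry-in 0); try A=5, so A=5.
Step 2. [col 1: A + W ≡ R (mod 10)] column 1 (A + W ≡ R (mod 10), carry-in 0) doesn't pin R yet; pick R=6 and continue, so R=6.
Step 3. [col 1: A + W ≡ R (mod 10)] column 1 reads A+W+carry(0)=R with A=5, R=6; with digits 5,6 already taken and all letters distinct, the only value for W is 1, so W=1.
Step 4. [col 2: R + J ≡ A (mod 10)] from column 2 (R=6, A=5, carry-in 0, digits 1,5,6 already taken and all letters distinct): J must equal 9 ⇒ J=9.
Step 5. [col 3: H + X ≡ U (mod 10)] no forcing yet in column 3 (carry-in 1); H=3 is free and consistent — try it, so H=3.
Step 6. [col 3: H + X ≡ U (mod 10)] several values work for X in column 3 (H + X ≡ U (mod 10), carry-in 1); try X=4. So X=4.
Step 7. [col 3: H + X ≡ U (mod 10)] in column 3 we have H+X≡U with carry-in 1; given H=3, X=4 and digits 1,3,4,5,6,9 already taken and all letters distinct, that pins U to 8. So U=8.
Step 8. [col 4: R + D ≡ H (mod 10)] column 4: given R=6, H=3, carry-in 0, and digits 1,3,4,5,6,8,9 already taken and all letters distinct, R+D≡H (mod 10) forces D=7 ⇒ D=7.
Step 9. [col 5: H + Q ≡ X (mod 10)] column 5 reads H+Q+carry(1)=X with H=3, X=4; with digits 1,3,4,5,6,7,8,9 already taken and all letters distinct, the only value for Q is 0, so Q=0.

Answer: A=5, D=7, H=3, J=9, Q=0, R=6, U=8, W=1, X=4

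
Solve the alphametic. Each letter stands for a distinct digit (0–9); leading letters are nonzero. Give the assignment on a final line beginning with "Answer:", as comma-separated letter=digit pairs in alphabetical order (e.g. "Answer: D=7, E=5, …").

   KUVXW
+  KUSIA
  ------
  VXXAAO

Step 1. [col 1: W + A ≡ O (mod 10)] column 1 (W + A ≡ O (mod 10), carry-in 0) doesn't pin W yet; pick W=7 and continue. So W=7.
Step 2. [col 1: W + A ≡ O (mod 10)] several values work for O in column 1 (W + A ≡ O (mod 10), carry-in 0); try O=2 ⇒ O=2.
Step 3. [col 1: W + A ≡ O (mod 10)] column 1 reads W+A+carry(0)=O with W=7, O=2; with digits 2,7 already taken and all letters distinct, the only value for A is 5. So A=5.
Step 4. [V] adding two 5-digit numbers gives at most 5+1 digits, and here it does — V is that final carry and must be 1 ⇒ V=1.
Step 5. [col 2: X + I ≡ A (mod 10)] no forcing yet in column 2 (carry-in 1); X=8 is free and consistent — try it ⇒ X=8.
Step 6. [col 2: X + I ≡ A (mod 10)] in column 2 we have X+I≡A with carry-in 1; given X=8, A=5 and digits 1,2,5,7,8 already taken and all letters distinct, that pins I to 6. So I=6.
Step 7. [col 3: V + S ≡ A (mod 10)] column 3 reads V+S+carry(1)=A with V=1, A=5; with digits 1,2,5,6,7,8 already taken and all letters distinct, the only value for S is 3. So S=3.
Step 8. [col 4: U + U ≡ X (mod 10)] column 4 (U + U ≡ X (mod 10), carry-in 0) doesn't pin U yet; pick U=4 and continue ⇒ U=4.
Step 9. [col 5: K + K ≡ X (mod 10)] column 5: given X=8, carry-in 0, and digits 1,2,3,4,5,6,7,8 already taken and all letters distinct, K+K≡X (mod 10) forces K=9, so K=9.

Answer: A=5, I=6, K=9, O=2, S=3, U=4, V=1, W=7, X=8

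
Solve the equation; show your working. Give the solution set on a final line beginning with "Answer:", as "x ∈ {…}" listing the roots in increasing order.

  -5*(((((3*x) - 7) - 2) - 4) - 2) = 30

Step 1. [-5*(((((3*x) - 7) - 2) - 4) - 2) = 30] LHS = -5·(…); ÷-5 both sides, so div: ((((3*x) - 7) - 2) - 4) - 2 = -6.
Step 2. [((((3*x) - 7) - 2) - 4) - 2 = -6] add 2: x sits inside (… - 2). So sub: (((3*x) - 7) - 2) - 4 = -4.
Step 3. [(((3*x) - 7) - 2) - 4 = -4] -4 is outermost — add 4 both sides ⇒ sub: ((3*x) - 7) - 2 = 0.
Step 4. [((3*x) - 7) - 2 = 0] peel the -2: add 2 from each side ⇒ sub: (3*x) - 7 = 2.
Step 5. [(3*x) - 7 = 2] the outer -7 inverts by adding 7 ⇒ sub: 3*x = 9.
Step 6. [3*x = 9] leading coefficient 3: divide by 3, so div: x = 3.

Answer: x ∈ {3}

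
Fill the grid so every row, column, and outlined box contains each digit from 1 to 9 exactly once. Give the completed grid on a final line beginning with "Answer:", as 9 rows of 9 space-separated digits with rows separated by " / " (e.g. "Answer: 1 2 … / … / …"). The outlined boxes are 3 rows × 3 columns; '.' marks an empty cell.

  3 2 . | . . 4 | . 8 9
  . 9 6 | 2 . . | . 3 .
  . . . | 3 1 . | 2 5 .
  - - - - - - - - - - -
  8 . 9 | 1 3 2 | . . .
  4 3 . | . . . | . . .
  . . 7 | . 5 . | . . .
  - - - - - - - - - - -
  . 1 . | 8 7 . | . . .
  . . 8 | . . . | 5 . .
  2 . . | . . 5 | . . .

Step 1. [r6c2∈{6}] r6c2 has the single candidate 6 ⇒ r6c2=6.
Step 2. [r3c6∈{6,7,8,9}] in row 3, 9 fits only at r3c6. So r3c6=9.
Step 3. [r3c9∈{4,6,7}] r3c9 is the only open cell in row 3 admitting 6, so r3c9=6.
Step 4. [r6c4∈{4,9}] in box 5, 4 fits only at r6c4. So r6c4=4.
Step 5. [r6c6∈{8}] r6c6 has the single candidate 8 ⇒ r6c6=8.
Step 6. [r6c1∈{1}] r6c1 is down to just 1, so r6c1=1.
Step 7. [r8c5∈{2,4,6,9}] across col 5, 2 lands solely at r8c5, so r8c5=2.
Step 8. [r9c5∈{4,6,9}] 4 has one home in col 5: r9c5, so r9c5=4.
Step 9. [r9c2∈{7}] r9c2 is down to just 7 ⇒ r9c2=7.
Step 10. [r2c6∈{7}] r2c6 is down to just 7 ⇒ r2c6=7.
Step 11. [r5c6∈{6}] only 6 remains possible at r5c6 ⇒ r5c6=6.
Step 12. [r5c4∈{7,9}] 7 has one home in col 4: r5c4 ⇒ r5c4=7.
Step 13. [r7c6∈{3}] r7c6 is down to just 3. So r7c6=3.
Step 14. [r8c9∈{1,3,4,7}] row 8 places 3 nowhere but r8c9 ⇒ r8c9=3.
Step 15. [r8c8∈{1,4,6,7,9}] row 8 places 7 nowhere but r8c8, so r8c8=7.
Step 16. [r6c9∈{2}] r6c9 is down to just 2, so r6c9=2.
Step 17. [r7c9∈{4}] r7c9 has the single candidate 4. So r7c9=4.
Step 18. [r6c8∈{9}] r6c8's peers cover all but 9 ⇒ r6c8=9.
Step 19. [r2c9∈{1}] r2c9 has the single candidate 1 ⇒ r2c9=1.
Step 20. [r7c3∈{5}] r7c3's peers cover all but 5 ⇒ r7c3=5.
Step 21. [r4c9∈{5,7}] in col 9, 7 fits only at r4c9. So r4c9=7.
Step 22. [r4c8∈{4,6}] col 8 places 4 nowhere but r4c8, so r4c8=4.
Step 23. [r4c7∈{6}] r4c7's peers cover all but 6, so r4c7=6.
Step 24. [r9c9∈{8}] nothing but 8 survives at r9c9 ⇒ r9c9=8.
Step 25. [r7c7∈{9}] only 9 remains possible at r7c7. So r7c7=9.
Step 26. [r9c7∈{1}] nothing but 1 survives at r9c7. So r9c7=1.
Step 27. [r9c4∈{6,9}] r9c4 is the only open cell in row 9 admitting 9, so r9c4=9.
Step 28. [r7c1∈{6}] only 6 remains possible at r7c1 ⇒ r7c1=6.
Step 29. [r3c3∈{4}] only 4 remains possible at r3c3, so r3c3=4.
Step 30. [r8c4∈{6}] nothing but 6 survives at r8c4. So r8c4=6.
Step 31. [r8c1∈{9}] r8c1's peers cover all but 9 ⇒ r8c1=9.
Step 32. [r4c2∈{5}] nothing but 5 survives at r4c2 ⇒ r4c2=5.
Step 33. [r7c8∈{2}] r7c8 is down to just 2 ⇒ r7c8=2.
Step 34. [r1c5∈{6}] r1c5's peers cover all but 6. So r1c5=6.
Step 35. [r9c3∈{3}] r9c3's peers cover all but 3, so r9c3=3.
Step 36. [r9c8∈{6}] r9c8 is down to just 6, so r9c8=6.
Step 37. [r6c7∈{3}] nothing but 3 survives at r6c7. So r6c7=3.
Step 38. [r5c8∈{1}] nothing but 1 survives at r5c8. So r5c8=1.
Step 39. [r5c9∈{5}] r5c9 has the single candidate 5. So r5c9=5.
Step 40. [r1c7∈{7}] r1c7 is down to just 7 ⇒ r1c7=7.
Step 41. [r8c2∈{4}] nothing but 4 survives at r8c2 ⇒ r8c2=4.
Step 42. [r5c3∈{2}] r5c3 has the single candidate 2, so r5c3=2.
Step 43. [r3c2∈{8}] only 8 remains possible at r3c2, so r3c2=8.
Step 44. [r3c1∈{7}] only 7 remains possible at r3c1, so r3c1=7.
Step 45. [r1c4∈{5}] nothing but 5 survives at r1c4. So r1c4=5.
Step 46. [r2c7∈{4}] nothing but 4 survives at r2c7 ⇒ r2c7=4.
Step 47. [r2c1∈{5}] r2c1 is down to just 5 ⇒ r2c1=5.
Step 48. [r5c7∈{8}] only 8 remains possible at r5c7 ⇒ r5c7=8.
Step 49. [r5c5∈{9}] r5c5 has the single candidate 9 ⇒ r5c5=9.
Step 50. [r8c6∈{1}] r8c6's peers cover all but 1, so r8c6=1.
Step 51. [r2c5∈{8}] r2c5 has the single candidate 8. So r2c5=8.
Step 52. [r1c3∈{1}] r1c3's peers cover all but 1 ⇒ r1c3=1.

Answer: 3 2 1 5 6 4 7 8 9 / 5 9 6 2 8 7 4 3 1 / 7 8 4 3 1 9 2 5 6 / 8 5 9 1 3 2 6 4 7 / 4 3 2 7 9 6 8 1 5 / 1 6 7 4 5 8 3 9 2 / 6 1 5 8 7 3 9 2 4 / 9 4 8 6 2 1 5 7 3 / 2 7 3 9 4 5 1 6 8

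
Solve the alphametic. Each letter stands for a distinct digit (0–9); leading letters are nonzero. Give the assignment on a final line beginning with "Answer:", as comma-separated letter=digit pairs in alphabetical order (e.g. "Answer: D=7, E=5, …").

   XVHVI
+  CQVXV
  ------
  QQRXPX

Step 1. [col 1: I + V ≡ X (mod 10)] no forcing yet in column 1 (carry-in 0); X=3 is free and consistent — try it, so X=3.
Step 2. [Q] adding two 5-digit numbers gives at most 5+1 digits, and here it does — Q is that final carry and must be 1. So Q=1.
Step 3. [col 1: I + V ≡ X (mod 10)] column 1 (I + V ≡ X (mod 10), carry-in 0) doesn't pin V yet; pick V=8 and continue ⇒ V=8.
Step 4. [col 1: I + V ≡ X (mod 10)] column 1 reads I+V+carry(0)=X with V=8, X=3; with digits 1,3,8 already taken and all letters distinct, the only value for I is 5 ⇒ I=5.
Step 5. [col 2: V + X ≡ P (mod 10)] column 2: given V=8, X=3, carry-in 1, and digits 1,3,5,8 already taken and all letters distinct, V+X≡P (mod 10) forces P=2. So P=2.
Step 6. [col 3: H + V ≡ X (mod 10)] column 3: given V=8, X=3, carry-in 1, and digits 1,2,3,5,8 already taken and all letters distinct, H+V≡X (mod 10) forces H=4, so H=4.
Step 7. [col 4: V + Q ≡ R (mod 10)] column 4 reads V+Q+carry(1)=R with V=8, Q=1; with digits 1,2,3,4,5,8 already taken and all letters distinct, the only value for R is 0. So R=0.
Step 8. [col 5: X + C ≡ Q (mod 10)] column 5: given X=3, Q=1, carry-in 1, and digits 0,1,2,3,4,5,8 already taken and all letters distinct, X+C≡Q (mod 10) forces C=7 ⇒ C=7.

Answer: C=7, H=4, I=5, P=2, Q=1, R=0, V=8, X=3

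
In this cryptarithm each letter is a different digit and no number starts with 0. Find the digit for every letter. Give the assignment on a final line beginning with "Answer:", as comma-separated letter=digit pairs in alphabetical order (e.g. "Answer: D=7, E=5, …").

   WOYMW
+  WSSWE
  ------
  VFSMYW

Step 1. [col 1: W + E ≡ W (mod 10)] column 1 reads W+E+carry(0)=W with nothing yet; with all letters distinct, none taken yet, the only value for E is 0, so E=0.
Step 2. [col 1: W + E ≡ W (mod 10)] several values work for W in column 1 (W + E ≡ W (mod 10), carry-in 0); try W=6. So W=6.
Step 3. [col 2: M + W ≡ Y (mod 10)] column 2 (M + W ≡ Y (mod 10), carry-in 0) doesn't pin M yet; pick M=2 and continue, so M=2.
Step 4. [col 2: M + W ≡ Y (mod 10)] column 2: given M=2, W=6, carry-in 0, and digits 0,2,6 already taken and all letters distinct, M+W≡Y (mod 10) forces Y=8, so Y=8.
Step 5. [V] adding two 5-digit numbers gives at most 5+1 digits, and here it does — V is that final carry and must be 1. So V=1.
Step 6. [col 3: Y + S ≡ M (mod 10)] column 3: given Y=8, M=2, carry-in 0, and digits 0,1,2,6,8 already taken and all letters distinct, Y+S≡M (mod 10) forces S=4, so S=4.
Step 7. [col 4: O + S ≡ S (mod 10)] from column 4 (S=4, carry-in 1, digits 0,1,2,4,6,8 already taken and all letters distinct): O must equal 9. So O=9.
Step 8. [col 5: W + W ≡ F (mod 10)] from column 5 (W=6, carry-in 1, digits 0,1,2,4,6,8,9 already taken and all letters distinct): F must equal 3. So F=3.

Answer: E=0, F=3, M=2, O=9, S=4, V=1, W=6, Y=8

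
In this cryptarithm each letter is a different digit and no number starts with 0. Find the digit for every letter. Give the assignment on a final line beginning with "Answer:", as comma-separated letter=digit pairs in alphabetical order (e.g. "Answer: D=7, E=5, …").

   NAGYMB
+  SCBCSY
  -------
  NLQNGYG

Step 1. [N] N is the leading digit of a 7-digit sum of two 6-digit numbers; the final carry is exactly 1, so N=1.
Step 2. [col 1: B + Y ≡ G (mod 10)] several values work for G in column 1 (B + Y ≡ G (mod 10), carry-in 0); try G=8 ⇒ G=8.
Step 3. [col 1: B + Y ≡ G (mod 10)] B=3 is one option consistent with column 1 (B + Y ≡ G (mod 10), carry-in 0) — take it. So B=3.
Step 4. [col 1: B + Y ≡ G (mod 10)] in column 1 we have B+Y≡G with carry-in 0; given B=3, G=8 and digits 1,3,8 already taken and all letters distinct, that pins Y to 5. So Y=5.
Step 5. [col 2: M + S ≡ Y (mod 10)] no forcing yet in column 2 (carry-in 0); M=6 is free and consistent — try it, so M=6.
Step 6. [col 2: M + S ≡ Y (mod 10)] column 2 reads M+S+carry(0)=Y with M=6, Y=5; with digits 1,3,5,6,8 already taken and all letters distinct, the only value for S is 9 ⇒ S=9.
Step 7. [col 3: Y + C ≡ G (mod 10)] column 3 reads Y+C+carry(1)=G with Y=5, G=8; with digits 1,3,5,6,8,9 already taken and all letters distinct, the only value for C is 2, so C=2.
Step 8. [col 5: A + C ≡ Q (mod 10)] several values work for A in column 5 (A + C ≡ Q (mod 10), carry-in 1); try A=4 ⇒ A=4.
Step 9. [col 5: A + C ≡ Q (mod 10)] column 5: given A=4, C=2, carry-in 1, and digits 1,2,3,4,5,6,8,9 already taken and all letters distinct, A+C≡Q (mod 10) forces Q=7 ⇒ Q=7.
Step 10. [col 6: N + S ≡ L (mod 10)] from column 6 (N=1, S=9, carry-in 0, digits 1,2,3,4,5,6,7,8,9 already taken and all letters distinct): L must equal 0, so L=0.

Answer: A=4, B=3, C=2, G=8, L=0, M=6, N=1, Q=7, S=9, Y=5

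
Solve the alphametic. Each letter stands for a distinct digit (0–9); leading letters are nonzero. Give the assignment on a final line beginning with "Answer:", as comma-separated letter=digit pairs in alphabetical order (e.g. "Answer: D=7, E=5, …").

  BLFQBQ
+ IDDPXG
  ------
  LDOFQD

Step 1. [col 1: Q + G ≡ D (mod 10)] column 1 (Q + G ≡ D (mod 10), carry-in 0) doesn't pin G yet; pick G=5 and continue, so G=5.
Step 2. [col 1: Q + G ≡ D (mod 10)] no forcing yet in column 1 (carry-in 0); D=8 is free and consistent — try it, so D=8.
Step 3. [col 1: Q + G ≡ D (mod 10)] from column 1 (G=5, D=8, carry-in 0, digits 5,8 already taken and all letters distinct): Q must equal 3 ⇒ Q=3.
Step 4. [col 2: B + X ≡ Q (mod 10)] B=7 is one option consistent with column 2 (B + X ≡ Q (mod 10), carry-in 0) — take it. So B=7.
Step 5. [col 2: B + X ≡ Q (mod 10)] in column 2 we have B+X≡Q with carry-in 0; given B=7, Q=3 and digits 3,5,7,8 already taken and all letters distinct, that pins X to 6 ⇒ X=6.
Step 6. [col 3: Q + P ≡ F (mod 10)] in column 3 we have Q+P≡F with carry-in 1; given Q=3 and digits 3,5,6,7,8 already taken and all letters distinct, that pins P to 0 ⇒ P=0.
Step 7. [col 3: Q + P ≡ F (mod 10)] column 3: given Q=3, P=0, carry-in 1, and digits 0,3,5,6,7,8 already taken and all letters distinct, Q+P≡F (mod 10) forces F=4. So F=4.
Step 8. [col 4: F + D ≡ O (mod 10)] in column 4 we have F+D≡O with carry-in 0; given F=4, D=8 and digits 0,3,4,5,6,7,8 already taken and all letters distinct, that pins O to 2 ⇒ O=2.
Step 9. [col 5: L + D ≡ D (mod 10)] column 5: given D=8, carry-in 1, and digits 0,2,3,4,5,6,7,8 already taken and all letters distinct, L+D≡D (mod 10) forces L=9, so L=9.
Step 10. [col 6: B + I ≡ L (mod 10)] in column 6 we have B+I≡L with carry-in 1; given B=7, L=9 and digits 0,2,3,4,5,6,7,8,9 already taken and all letters distinct, that pins I to 1, so I=1.

Answer: B=7, D=8, F=4, G=5, I=1, L=9, O=2, P=0, Q=3, X=6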